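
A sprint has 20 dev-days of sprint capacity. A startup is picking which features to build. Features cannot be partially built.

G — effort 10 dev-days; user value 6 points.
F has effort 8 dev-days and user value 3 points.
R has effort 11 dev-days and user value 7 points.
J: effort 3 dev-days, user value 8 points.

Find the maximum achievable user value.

15

Take R and J: effort 11 + 3 = 14 ≤ 20, user value 7 + 8 = 15.
No other feasible combination does better.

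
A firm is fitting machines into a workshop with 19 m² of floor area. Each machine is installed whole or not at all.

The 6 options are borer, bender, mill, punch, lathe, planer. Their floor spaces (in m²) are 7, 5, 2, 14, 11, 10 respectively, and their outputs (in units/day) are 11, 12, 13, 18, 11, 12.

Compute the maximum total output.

37

Allowing fractional choices, the relaxed optimum would be about 42.4, but machines are indivisible.
borer + bender + mill: floor space 7 + 5 + 2 = 14 ≤ 19, output 11 + 12 + 13 = 36.
bender + mill + planer: floor space 5 + 2 + 10 = 17 ≤ 19, output 12 + 13 + 12 = 37.
Best is bender, mill, and planer with total output 37.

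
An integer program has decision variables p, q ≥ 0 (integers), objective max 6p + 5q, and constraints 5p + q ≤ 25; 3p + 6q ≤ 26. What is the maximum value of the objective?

34

The continuous relaxation peaks at (4.59, 2.04) with value 37.74; rounding to a feasible lattice point costs some objective.
(p,q)=(4,2): 5·4+1·2=22≤25, 3·4+6·2=24≤26, objective 34.
(p,q)=(4,1): 5·4+1·1=21≤25, 3·4+6·1=18≤26, objective 29.
No feasible integer point exceeds 34.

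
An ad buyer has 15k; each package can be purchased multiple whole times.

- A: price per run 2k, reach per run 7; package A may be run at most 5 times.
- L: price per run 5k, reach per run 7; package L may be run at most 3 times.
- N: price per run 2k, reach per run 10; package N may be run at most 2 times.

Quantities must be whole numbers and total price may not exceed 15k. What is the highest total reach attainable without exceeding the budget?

N has the best ratio (10/2); taking only N gives at most 2×10 = 20 (stopped by the supply cap of 2).
Mixing does better — 5×A and 2×N: price 14 ≤ 15, reach 5·7 + 2·10 = 55.

55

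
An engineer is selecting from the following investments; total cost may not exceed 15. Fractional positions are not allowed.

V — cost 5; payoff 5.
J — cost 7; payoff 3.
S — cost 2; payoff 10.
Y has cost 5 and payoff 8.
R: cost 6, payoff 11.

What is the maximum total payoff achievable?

V + S + R: cost 5 + 2 + 6 = 13 ≤ 15, payoff 5 + 10 + 11 = 26.
J + S + R: cost 7 + 2 + 6 = 15 ≤ 15, payoff 3 + 10 + 11 = 24.
S + Y + R: cost 2 + 5 + 6 = 13 ≤ 15, payoff 10 + 8 + 11 = 29.
Best is S, Y, and R with total payoff 29.

29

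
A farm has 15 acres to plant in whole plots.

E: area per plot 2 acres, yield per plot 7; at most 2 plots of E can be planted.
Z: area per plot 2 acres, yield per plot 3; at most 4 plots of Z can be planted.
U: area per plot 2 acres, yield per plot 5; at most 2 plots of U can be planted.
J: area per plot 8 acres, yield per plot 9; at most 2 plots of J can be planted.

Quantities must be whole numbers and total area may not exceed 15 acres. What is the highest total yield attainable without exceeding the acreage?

2×E, 4×Z, and 1×U: area 14 ≤ 15, yield 2·7 + 4·3 + 1·5 = 31.
2×E, 3×Z, and 2×U: area 14 ≤ 15, yield 2·7 + 3·3 + 2·5 = 33.
Best is 33.

33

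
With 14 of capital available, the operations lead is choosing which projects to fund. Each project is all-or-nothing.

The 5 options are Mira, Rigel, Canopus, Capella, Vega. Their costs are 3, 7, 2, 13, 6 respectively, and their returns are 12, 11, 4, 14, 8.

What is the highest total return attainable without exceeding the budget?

Take Mira, Rigel, and Canopus: cost 3 + 7 + 2 = 12 ≤ 14, return 12 + 11 + 4 = 27.
No other feasible combination does better.

27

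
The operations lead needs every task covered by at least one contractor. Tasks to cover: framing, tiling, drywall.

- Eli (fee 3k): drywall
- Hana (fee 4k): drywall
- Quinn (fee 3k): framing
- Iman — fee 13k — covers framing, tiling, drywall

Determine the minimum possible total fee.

13

The greedy cost-per-new-task heuristic would pick Eli, Quinn, and Iman for 19, but a cheaper cover exists.
Iman alone covers framing, tiling, drywall — every task.
Total fee: 13.
No cover costs less than 13.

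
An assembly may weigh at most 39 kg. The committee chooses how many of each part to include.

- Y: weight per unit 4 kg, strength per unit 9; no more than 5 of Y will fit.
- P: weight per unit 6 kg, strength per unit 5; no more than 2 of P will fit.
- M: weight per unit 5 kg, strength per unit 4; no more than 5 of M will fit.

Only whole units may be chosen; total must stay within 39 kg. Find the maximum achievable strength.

This is a bounded integer knapsack.
5×Y, 2×P, and 1×M: weight 37 ≤ 39, strength 5·9 + 2·5 + 1·4 = 59.
5×Y, 1×P, and 2×M: weight 36 ≤ 39, strength 5·9 + 1·5 + 2·4 = 58.
Best is 59.

59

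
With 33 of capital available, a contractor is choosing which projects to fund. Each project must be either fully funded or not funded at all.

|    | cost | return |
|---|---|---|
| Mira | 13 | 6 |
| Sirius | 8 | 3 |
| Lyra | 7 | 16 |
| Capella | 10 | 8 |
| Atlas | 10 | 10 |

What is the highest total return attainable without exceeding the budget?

34

This is an integer program with binary decision variables.
Lyra + Capella + Atlas: cost 7 + 10 + 10 = 27 ≤ 33, return 16 + 8 + 10 = 34.
Mira + Lyra + Atlas: cost 13 + 7 + 10 = 30 ≤ 33, return 6 + 16 + 10 = 32.
Mira + Lyra + Capella: cost 13 + 7 + 10 = 30 ≤ 33, return 6 + 16 + 8 = 30.
Best is Lyra, Capella, and Atlas with total return 34.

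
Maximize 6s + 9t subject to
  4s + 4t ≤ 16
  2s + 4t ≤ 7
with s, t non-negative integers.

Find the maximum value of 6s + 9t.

18

The continuous relaxation peaks at (3.5, 0) with value 21.00; rounding to a feasible lattice point costs some objective.
(s,t)=(3,0): 4·3+4·0=12≤16, 2·3+4·0=6≤7, objective 18.
(s,t)=(2,0): 4·2+4·0=8≤16, 2·2+4·0=4≤7, objective 12.
No feasible integer point exceeds 18.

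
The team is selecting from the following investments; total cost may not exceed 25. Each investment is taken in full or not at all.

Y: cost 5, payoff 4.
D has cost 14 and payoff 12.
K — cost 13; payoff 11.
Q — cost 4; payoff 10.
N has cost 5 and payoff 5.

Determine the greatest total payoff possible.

Take D, Q, and N: cost 14 + 4 + 5 = 23 ≤ 25, payoff 12 + 10 + 5 = 27.
No other feasible combination does better.

27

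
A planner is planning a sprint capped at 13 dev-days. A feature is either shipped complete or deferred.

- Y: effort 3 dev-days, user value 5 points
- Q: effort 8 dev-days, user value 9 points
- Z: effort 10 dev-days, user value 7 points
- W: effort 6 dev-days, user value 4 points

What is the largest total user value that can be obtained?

14

Allowing fractional choices, the relaxed optimum would be about 15.4, but features are indivisible.
Q: effort 8 ≤ 13, user value 9.
Y + Z: effort 3 + 10 = 13 ≤ 13, user value 5 + 7 = 12.
Y + Q: effort 3 + 8 = 11 ≤ 13, user value 5 + 9 = 14.
Best is Y and Q with total user value 14.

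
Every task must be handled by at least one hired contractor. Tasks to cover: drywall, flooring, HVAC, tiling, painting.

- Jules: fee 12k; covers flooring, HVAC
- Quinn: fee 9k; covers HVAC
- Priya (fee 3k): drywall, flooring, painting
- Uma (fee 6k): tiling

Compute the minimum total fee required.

18

This is an integer covering problem.
Choose Quinn, Priya, and Uma: together they cover drywall, flooring, HVAC, tiling, painting — every task.
Total fee: 9 + 3 + 6 = 18.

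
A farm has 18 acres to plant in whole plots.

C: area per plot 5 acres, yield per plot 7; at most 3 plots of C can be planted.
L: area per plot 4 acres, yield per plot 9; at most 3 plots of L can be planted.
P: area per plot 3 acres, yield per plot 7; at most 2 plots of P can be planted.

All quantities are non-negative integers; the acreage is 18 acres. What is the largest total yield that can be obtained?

41

Take 3×L and 2×P: area 18 ≤ 18, yield 3·9 + 2·7 = 41.
P has the best ratio (7/3) and is taken to its limit of 2; remaining capacity is filled optimally with the others.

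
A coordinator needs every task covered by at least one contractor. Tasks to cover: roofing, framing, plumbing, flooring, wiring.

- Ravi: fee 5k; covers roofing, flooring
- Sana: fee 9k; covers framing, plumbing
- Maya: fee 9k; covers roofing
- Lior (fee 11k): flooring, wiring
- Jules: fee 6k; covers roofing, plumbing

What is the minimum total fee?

Choose Ravi, Sana, and Lior: together they cover roofing, framing, plumbing, flooring, wiring — every task.
Total fee: 5 + 9 + 11 = 25.
No cover costs less than 25.

25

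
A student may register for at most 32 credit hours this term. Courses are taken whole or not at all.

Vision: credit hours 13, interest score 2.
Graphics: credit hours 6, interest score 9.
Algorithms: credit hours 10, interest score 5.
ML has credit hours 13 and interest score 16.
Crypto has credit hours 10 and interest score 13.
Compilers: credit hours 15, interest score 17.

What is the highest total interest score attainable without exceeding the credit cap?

39

Treat it as a binary knapsack problem.
Allowing fractional choices, the relaxed optimum would be about 41.4, but courses are indivisible.
Graphics + ML + Crypto: credit hours 6 + 13 + 10 = 29 ≤ 32, interest score 9 + 16 + 13 = 38.
Graphics + Crypto + Compilers: credit hours 6 + 10 + 15 = 31 ≤ 32, interest score 9 + 13 + 17 = 39.
ML + Compilers: credit hours 13 + 15 = 28 ≤ 32, interest score 16 + 17 = 33.
Best is Graphics, Crypto, and Compilers with total interest score 39.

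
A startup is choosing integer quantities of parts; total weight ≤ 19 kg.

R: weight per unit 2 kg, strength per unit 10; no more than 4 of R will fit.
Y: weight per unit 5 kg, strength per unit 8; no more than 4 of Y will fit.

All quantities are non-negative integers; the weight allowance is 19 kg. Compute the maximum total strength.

56

This is a bounded integer knapsack.
R has the best ratio (10/2); taking only R gives at most 4×10 = 40 (stopped by the supply cap of 4).
Mixing does better — 4×R and 2×Y: weight 18 ≤ 19, strength 4·10 + 2·8 = 56.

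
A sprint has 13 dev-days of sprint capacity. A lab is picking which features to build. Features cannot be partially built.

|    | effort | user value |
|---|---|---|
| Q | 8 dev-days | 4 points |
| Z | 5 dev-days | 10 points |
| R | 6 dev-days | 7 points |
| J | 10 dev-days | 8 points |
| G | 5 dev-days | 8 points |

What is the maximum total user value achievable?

18

Z + R: effort 5 + 6 = 11 ≤ 13, user value 10 + 7 = 17.
Z + G: effort 5 + 5 = 10 ≤ 13, user value 10 + 8 = 18.
R + G: effort 6 + 5 = 11 ≤ 13, user value 7 + 8 = 15.
Best is Z and G with total user value 18.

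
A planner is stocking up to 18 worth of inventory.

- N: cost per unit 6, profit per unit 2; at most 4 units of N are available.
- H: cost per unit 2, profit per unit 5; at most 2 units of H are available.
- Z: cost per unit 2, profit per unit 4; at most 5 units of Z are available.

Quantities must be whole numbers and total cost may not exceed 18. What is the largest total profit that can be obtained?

30

1×N, 2×H, and 4×Z: cost 18 ≤ 18, profit 1·2 + 2·5 + 4·4 = 28.
2×H and 5×Z: cost 14 ≤ 18, profit 2·5 + 5·4 = 30.
Best is 30.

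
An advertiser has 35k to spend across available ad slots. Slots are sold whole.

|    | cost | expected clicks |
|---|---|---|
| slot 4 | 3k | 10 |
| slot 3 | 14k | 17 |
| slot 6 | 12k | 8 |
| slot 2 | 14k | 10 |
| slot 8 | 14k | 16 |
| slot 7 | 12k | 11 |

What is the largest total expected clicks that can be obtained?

43

Allowing fractional choices, the relaxed optimum would be about 46.7, but ad slots are indivisible.
slot 4 + slot 8 + slot 7: cost 3 + 14 + 12 = 29 ≤ 35, expected clicks 10 + 16 + 11 = 37.
slot 4 + slot 3 + slot 8: cost 3 + 14 + 14 = 31 ≤ 35, expected clicks 10 + 17 + 16 = 43.
slot 4 + slot 3 + slot 7: cost 3 + 14 + 12 = 29 ≤ 35, expected clicks 10 + 17 + 11 = 38.
Best is slot 4, slot 3, and slot 8 with total expected clicks 43.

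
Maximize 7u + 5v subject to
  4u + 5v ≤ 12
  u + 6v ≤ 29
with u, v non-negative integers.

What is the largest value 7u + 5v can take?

21

(u,v)=(3,0): 4·3+5·0=12≤12, 1·3+6·0=3≤29, objective 21.
(u,v)=(2,0): 4·2+5·0=8≤12, 1·2+6·0=2≤29, objective 14.
The best lattice point is (3,0), giving 21.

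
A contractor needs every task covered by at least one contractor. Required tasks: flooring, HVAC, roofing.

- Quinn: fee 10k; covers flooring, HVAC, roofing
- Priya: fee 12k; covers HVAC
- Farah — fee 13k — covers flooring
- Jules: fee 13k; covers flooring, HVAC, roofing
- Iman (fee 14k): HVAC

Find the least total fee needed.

10

This is an integer covering problem.
Quinn alone covers flooring, HVAC, roofing — every task.
Total fee: 10.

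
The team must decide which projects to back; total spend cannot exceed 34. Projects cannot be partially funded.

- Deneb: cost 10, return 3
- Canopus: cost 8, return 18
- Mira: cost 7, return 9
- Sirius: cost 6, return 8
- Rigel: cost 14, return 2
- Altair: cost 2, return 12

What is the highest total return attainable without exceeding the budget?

Allowing fractional choices, the relaxed optimum would be about 50.1, but projects are indivisible.
Deneb + Canopus + Mira + Sirius + Altair: cost 10 + 8 + 7 + 6 + 2 = 33 ≤ 34, return 3 + 18 + 9 + 8 + 12 = 50.
Canopus + Mira + Sirius + Altair: cost 8 + 7 + 6 + 2 = 23 ≤ 34, return 18 + 9 + 8 + 12 = 47.
Best is Deneb, Canopus, Mira, Sirius, and Altair with total return 50.

50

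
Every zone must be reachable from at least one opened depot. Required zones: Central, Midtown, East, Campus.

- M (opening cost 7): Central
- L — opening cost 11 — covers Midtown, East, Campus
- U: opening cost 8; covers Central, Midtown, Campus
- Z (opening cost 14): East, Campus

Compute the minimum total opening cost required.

The greedy cost-per-new-zone heuristic would pick U and L for 19, but a cheaper cover exists.
Choose M and L: together they cover Central, Midtown, East, Campus — every zone.
Total opening cost: 7 + 11 = 18.
No cover costs less than 18.

18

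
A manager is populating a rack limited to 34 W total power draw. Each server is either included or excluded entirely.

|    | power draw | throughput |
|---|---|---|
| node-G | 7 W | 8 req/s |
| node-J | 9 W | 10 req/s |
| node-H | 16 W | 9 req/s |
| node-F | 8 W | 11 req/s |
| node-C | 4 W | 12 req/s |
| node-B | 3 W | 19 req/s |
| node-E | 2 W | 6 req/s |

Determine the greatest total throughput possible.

This is a 0-1 knapsack instance.
Allowing fractional choices, the relaxed optimum would be about 66.6, but servers are indivisible.
node-G + node-J + node-F + node-C + node-B + node-E: power draw 7 + 9 + 8 + 4 + 3 + 2 = 33 ≤ 34, throughput 8 + 10 + 11 + 12 + 19 + 6 = 66.
node-G + node-J + node-F + node-C + node-B: power draw 7 + 9 + 8 + 4 + 3 = 31 ≤ 34, throughput 8 + 10 + 11 + 12 + 19 = 60.
node-J + node-F + node-C + node-B + node-E: power draw 9 + 8 + 4 + 3 + 2 = 26 ≤ 34, throughput 10 + 11 + 12 + 19 + 6 = 58.
Best is node-G, node-J, node-F, node-C, node-B, and node-E with total throughput 66.

66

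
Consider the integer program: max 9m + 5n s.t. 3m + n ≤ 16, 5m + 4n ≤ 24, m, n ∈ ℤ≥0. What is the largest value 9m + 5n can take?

The continuous relaxation peaks at (4.8, 0) with value 43.20; rounding to a feasible lattice point costs some objective.
(m,n)=(4,1): 3·4+1·1=13≤16, 5·4+4·1=24≤24, objective 41.
(m,n)=(3,2): 3·3+1·2=11≤16, 5·3+4·2=23≤24, objective 37.
(m,n)=(4,0): 3·4+1·0=12≤16, 5·4+4·0=20≤24, objective 36.
No feasible integer point exceeds 41.

41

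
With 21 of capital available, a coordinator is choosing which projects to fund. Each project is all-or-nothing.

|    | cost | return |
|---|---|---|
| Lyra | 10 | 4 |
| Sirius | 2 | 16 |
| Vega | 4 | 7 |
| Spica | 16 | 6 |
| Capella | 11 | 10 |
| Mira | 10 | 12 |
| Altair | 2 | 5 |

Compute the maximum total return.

40

This is a 0-1 knapsack instance.
Allowing fractional choices, the relaxed optimum would be about 42.7, but projects are indivisible.
Sirius + Vega + Mira: cost 2 + 4 + 10 = 16 ≤ 21, return 16 + 7 + 12 = 35.
Sirius + Vega + Capella + Altair: cost 2 + 4 + 11 + 2 = 19 ≤ 21, return 16 + 7 + 10 + 5 = 38.
Sirius + Vega + Mira + Altair: cost 2 + 4 + 10 + 2 = 18 ≤ 21, return 16 + 7 + 12 + 5 = 40.
Best is Sirius, Vega, Mira, and Altair with total return 40.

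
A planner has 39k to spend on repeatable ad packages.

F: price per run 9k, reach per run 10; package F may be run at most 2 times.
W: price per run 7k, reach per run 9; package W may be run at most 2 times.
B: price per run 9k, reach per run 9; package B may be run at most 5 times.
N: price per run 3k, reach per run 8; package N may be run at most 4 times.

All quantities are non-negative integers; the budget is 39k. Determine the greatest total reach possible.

61

N has the best ratio (8/3); taking only N gives at most 4×8 = 32 (stopped by the supply cap of 4).
Mixing does better — 2×F, 1×B, and 4×N: price 39 ≤ 39, reach 2·10 + 1·9 + 4·8 = 61.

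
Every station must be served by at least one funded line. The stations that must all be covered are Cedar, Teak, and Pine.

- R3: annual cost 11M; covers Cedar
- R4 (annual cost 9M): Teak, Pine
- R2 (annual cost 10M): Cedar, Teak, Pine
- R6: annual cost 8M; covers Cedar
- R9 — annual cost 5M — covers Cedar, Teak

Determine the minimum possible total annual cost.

The greedy cost-per-new-station heuristic would pick R9 and R4 for 14, but a cheaper cover exists.
R2 alone covers Cedar, Teak, Pine — every station.
Total annual cost: 10.
No cover costs less than 10.

10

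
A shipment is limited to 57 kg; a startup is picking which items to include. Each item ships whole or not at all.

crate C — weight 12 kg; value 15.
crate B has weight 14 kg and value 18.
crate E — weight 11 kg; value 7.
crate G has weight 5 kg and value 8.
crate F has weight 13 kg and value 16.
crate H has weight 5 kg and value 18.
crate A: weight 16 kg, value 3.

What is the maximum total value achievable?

75

crate C + crate B + crate G + crate F + crate H: weight 12 + 14 + 5 + 13 + 5 = 49 ≤ 57, value 15 + 18 + 8 + 16 + 18 = 75.
crate C + crate B + crate E + crate F + crate H: weight 12 + 14 + 11 + 13 + 5 = 55 ≤ 57, value 15 + 18 + 7 + 16 + 18 = 74.
crate C + crate B + crate F + crate H: weight 12 + 14 + 13 + 5 = 44 ≤ 57, value 15 + 18 + 16 + 18 = 67.
Best is crate C, crate B, crate G, crate F, and crate H with total value 75.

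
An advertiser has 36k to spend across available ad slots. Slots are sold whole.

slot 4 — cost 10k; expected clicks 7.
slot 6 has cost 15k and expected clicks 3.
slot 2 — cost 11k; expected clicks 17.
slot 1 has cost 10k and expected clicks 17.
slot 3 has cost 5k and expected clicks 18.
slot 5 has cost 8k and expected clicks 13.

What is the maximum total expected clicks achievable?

Treat it as a binary knapsack problem.
slot 4 + slot 1 + slot 3 + slot 5: cost 10 + 10 + 5 + 8 = 33 ≤ 36, expected clicks 7 + 17 + 18 + 13 = 55.
slot 4 + slot 2 + slot 1 + slot 3: cost 10 + 11 + 10 + 5 = 36 ≤ 36, expected clicks 7 + 17 + 17 + 18 = 59.
slot 2 + slot 1 + slot 3 + slot 5: cost 11 + 10 + 5 + 8 = 34 ≤ 36, expected clicks 17 + 17 + 18 + 13 = 65.
Best is slot 2, slot 1, slot 3, and slot 5 with total expected clicks 65.

65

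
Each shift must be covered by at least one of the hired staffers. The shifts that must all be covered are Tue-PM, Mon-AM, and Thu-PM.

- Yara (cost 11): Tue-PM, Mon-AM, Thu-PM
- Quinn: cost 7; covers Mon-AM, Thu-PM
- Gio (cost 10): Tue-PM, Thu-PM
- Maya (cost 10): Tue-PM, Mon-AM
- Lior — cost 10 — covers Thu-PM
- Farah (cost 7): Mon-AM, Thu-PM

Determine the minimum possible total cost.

11

The greedy cost-per-new-shift heuristic would pick Quinn and Gio for 17, but a cheaper cover exists.
Yara alone covers Tue-PM, Mon-AM, Thu-PM — every shift.
Total cost: 11.
No cover costs less than 11.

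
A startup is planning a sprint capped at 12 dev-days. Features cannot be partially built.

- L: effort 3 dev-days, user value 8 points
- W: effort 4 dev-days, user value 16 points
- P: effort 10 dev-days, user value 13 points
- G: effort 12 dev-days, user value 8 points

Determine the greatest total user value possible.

Allowing fractional choices, the relaxed optimum would be about 30.5, but features are indivisible.
P: effort 10 ≤ 12, user value 13.
L + W: effort 3 + 4 = 7 ≤ 12, user value 8 + 16 = 24.
W: effort 4 ≤ 12, user value 16.
Best is L and W with total user value 24.

24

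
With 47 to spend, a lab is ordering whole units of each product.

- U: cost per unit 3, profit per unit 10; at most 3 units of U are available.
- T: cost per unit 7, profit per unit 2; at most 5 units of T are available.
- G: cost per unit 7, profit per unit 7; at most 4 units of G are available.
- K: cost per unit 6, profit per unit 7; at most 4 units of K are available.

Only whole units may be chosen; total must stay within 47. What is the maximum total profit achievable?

Take 3×U, 2×G, and 4×K: cost 47 ≤ 47, profit 3·10 + 2·7 + 4·7 = 72.
U has the best ratio (10/3) and is taken to its limit of 3; remaining capacity is filled optimally with the others.

72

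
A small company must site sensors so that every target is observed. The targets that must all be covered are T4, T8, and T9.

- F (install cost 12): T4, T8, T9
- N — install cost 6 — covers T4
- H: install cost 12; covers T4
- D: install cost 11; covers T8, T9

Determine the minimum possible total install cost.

12

F alone covers T4, T8, T9 — every target.
Total install cost: 12.
No cover costs less than 12.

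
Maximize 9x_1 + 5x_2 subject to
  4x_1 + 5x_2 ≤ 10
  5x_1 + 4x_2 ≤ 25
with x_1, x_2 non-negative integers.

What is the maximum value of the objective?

Relaxing integrality, the LP optimum is 22.50 at (x_1,x_2) = (2.5, 0), which is not an integer point.
(x_1,x_2)=(2,0): 4·2+5·0=8≤10, 5·2+4·0=10≤25, objective 18.
(x_1,x_2)=(1,1): 4·1+5·1=9≤10, 5·1+4·1=9≤25, objective 14.
(x_1,x_2)=(1,0): 4·1+5·0=4≤10, 5·1+4·0=5≤25, objective 9.
No feasible integer point exceeds 18.

18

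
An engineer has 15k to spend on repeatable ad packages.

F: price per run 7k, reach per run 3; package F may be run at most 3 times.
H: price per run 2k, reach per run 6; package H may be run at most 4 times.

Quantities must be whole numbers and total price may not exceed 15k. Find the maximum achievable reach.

27

Take 1×F and 4×H: price 15 ≤ 15, reach 1·3 + 4·6 = 27.
H has the best ratio (6/2) and is taken to its limit of 4; remaining capacity is filled optimally with the others.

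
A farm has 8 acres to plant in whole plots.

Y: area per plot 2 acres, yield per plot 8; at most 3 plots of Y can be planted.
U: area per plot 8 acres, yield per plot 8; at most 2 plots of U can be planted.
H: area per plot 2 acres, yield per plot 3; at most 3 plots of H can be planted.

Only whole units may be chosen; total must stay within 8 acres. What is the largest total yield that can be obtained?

27

Take 3×Y and 1×H: area 8 ≤ 8, yield 3·8 + 1·3 = 27.
Y has the best ratio (8/2) and is taken to its limit of 3; remaining capacity is filled optimally with the others.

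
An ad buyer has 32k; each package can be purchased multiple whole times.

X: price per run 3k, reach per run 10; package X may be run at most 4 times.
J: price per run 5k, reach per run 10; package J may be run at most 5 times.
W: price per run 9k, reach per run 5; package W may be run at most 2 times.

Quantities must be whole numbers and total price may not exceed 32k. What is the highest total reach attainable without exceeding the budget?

80

X has the best ratio (10/3); taking only X gives at most 4×10 = 40 (stopped by the supply cap of 4).
Mixing does better — 4×X and 4×J: price 32 ≤ 32, reach 4·10 + 4·10 = 80.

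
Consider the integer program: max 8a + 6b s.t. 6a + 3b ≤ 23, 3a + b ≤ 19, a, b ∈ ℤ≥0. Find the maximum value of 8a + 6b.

42

(a,b)=(0,7) is feasible, giving 42.
(a,b)=(0,6) is feasible, giving 36.
The best lattice point is (0,7), giving 42.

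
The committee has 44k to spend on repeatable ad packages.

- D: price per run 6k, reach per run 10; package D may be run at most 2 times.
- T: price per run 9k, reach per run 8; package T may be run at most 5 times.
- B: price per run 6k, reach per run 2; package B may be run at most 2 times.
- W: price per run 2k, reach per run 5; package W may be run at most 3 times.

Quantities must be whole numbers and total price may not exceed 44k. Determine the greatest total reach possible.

54

This is a bounded integer knapsack.
2×D, 2×T, 1×B, and 3×W: price 42 ≤ 44, reach 2·10 + 2·8 + 1·2 + 3·5 = 53.
2×D, 3×T, and 2×W: price 43 ≤ 44, reach 2·10 + 3·8 + 2·5 = 54.
Best is 54.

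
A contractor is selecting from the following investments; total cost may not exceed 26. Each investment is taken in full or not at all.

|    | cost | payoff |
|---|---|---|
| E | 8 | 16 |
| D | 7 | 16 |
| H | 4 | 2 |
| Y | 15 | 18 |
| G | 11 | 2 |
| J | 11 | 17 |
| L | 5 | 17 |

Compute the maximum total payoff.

This is a 0-1 knapsack instance.
Allowing fractional choices, the relaxed optimum would be about 58.3, but investments are indivisible.
E + D + H + L: cost 8 + 7 + 4 + 5 = 24 ≤ 26, payoff 16 + 16 + 2 + 17 = 51.
D + J + L: cost 7 + 11 + 5 = 23 ≤ 26, payoff 16 + 17 + 17 = 50.
Best is E, D, H, and L with total payoff 51.

51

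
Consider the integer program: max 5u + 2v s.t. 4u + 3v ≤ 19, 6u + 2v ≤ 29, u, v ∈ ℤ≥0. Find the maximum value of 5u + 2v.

22

Relaxing integrality, the LP optimum is 23.75 at (u,v) = (4.75, 0), which is not an integer point.
(u,v)=(4,1): 4·4+3·1=19≤19, 6·4+2·1=26≤29, objective 22.
(u,v)=(4,0): 4·4+3·0=16≤19, 6·4+2·0=24≤29, objective 20.
(u,v)=(3,2): 4·3+3·2=18≤19, 6·3+2·2=22≤29, objective 19.
Maximum is 22 at (u,v)=(4,1).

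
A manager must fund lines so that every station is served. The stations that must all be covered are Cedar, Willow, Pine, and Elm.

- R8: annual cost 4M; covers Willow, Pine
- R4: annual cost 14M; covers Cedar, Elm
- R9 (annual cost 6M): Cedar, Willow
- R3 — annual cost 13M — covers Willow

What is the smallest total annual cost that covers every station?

18

The greedy cost-per-new-station heuristic would pick R8, R9, and R4 for 24, but a cheaper cover exists.
Choose R8 and R4: together they cover Cedar, Willow, Pine, Elm — every station.
Total annual cost: 4 + 14 = 18.
No cover costs less than 18.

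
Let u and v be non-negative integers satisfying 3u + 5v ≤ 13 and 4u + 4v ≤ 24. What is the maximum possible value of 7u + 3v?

28

(u,v)=(4,0): 3·4+5·0=12≤13, 4·4+4·0=16≤24, objective 28.
(u,v)=(3,0): 3·3+5·0=9≤13, 4·3+4·0=12≤24, objective 21.
No feasible integer point exceeds 28.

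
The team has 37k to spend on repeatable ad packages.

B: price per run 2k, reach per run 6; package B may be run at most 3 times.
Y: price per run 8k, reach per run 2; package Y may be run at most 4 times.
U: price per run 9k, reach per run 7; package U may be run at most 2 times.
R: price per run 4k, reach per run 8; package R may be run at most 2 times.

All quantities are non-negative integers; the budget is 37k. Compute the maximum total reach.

B has the best ratio (6/2); taking only B gives at most 3×6 = 18 (stopped by the supply cap of 3).
Mixing does better — 3×B, 2×U, and 2×R: price 32 ≤ 37, reach 3·6 + 2·7 + 2·8 = 48.

48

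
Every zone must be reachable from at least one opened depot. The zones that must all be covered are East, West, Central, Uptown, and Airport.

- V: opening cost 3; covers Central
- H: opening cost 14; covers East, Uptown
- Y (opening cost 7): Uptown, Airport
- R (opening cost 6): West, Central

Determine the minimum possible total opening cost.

27

This is a weighted set-cover instance.
Choose H, Y, and R: together they cover East, West, Central, Uptown, Airport — every zone.
Total opening cost: 14 + 7 + 6 = 27.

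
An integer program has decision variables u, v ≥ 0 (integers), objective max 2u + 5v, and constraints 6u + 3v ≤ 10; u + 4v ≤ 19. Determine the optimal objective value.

Relaxing integrality, the LP optimum is 16.67 at (u,v) = (0, 3.33), which is not an integer point.
(u,v)=(0,3) is feasible, giving 15.
(u,v)=(0,2) is feasible, giving 10.
The best lattice point is (0,3), giving 15.

15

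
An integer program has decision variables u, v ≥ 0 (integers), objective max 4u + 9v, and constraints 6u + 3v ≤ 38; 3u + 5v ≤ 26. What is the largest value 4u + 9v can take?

Relaxing integrality, the LP optimum is 46.80 at (u,v) = (0, 5.2), which is not an integer point.
(u,v)=(0,5): 6·0+3·5=15≤38, 3·0+5·5=25≤26, objective 45.
(u,v)=(1,4): 6·1+3·4=18≤38, 3·1+5·4=23≤26, objective 40.
No feasible integer point exceeds 45.

45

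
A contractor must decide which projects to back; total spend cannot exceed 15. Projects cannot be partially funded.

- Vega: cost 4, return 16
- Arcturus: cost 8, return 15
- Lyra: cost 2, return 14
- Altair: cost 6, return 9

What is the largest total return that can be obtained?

This is an integer program with binary decision variables.
Allowing fractional choices, the relaxed optimum would be about 46.5, but projects are indivisible.
Vega + Arcturus + Lyra: cost 4 + 8 + 2 = 14 ≤ 15, return 16 + 15 + 14 = 45.
Vega + Lyra + Altair: cost 4 + 2 + 6 = 12 ≤ 15, return 16 + 14 + 9 = 39.
Vega + Arcturus: cost 4 + 8 = 12 ≤ 15, return 16 + 15 = 31.
Best is Vega, Arcturus, and Lyra with total return 45.

45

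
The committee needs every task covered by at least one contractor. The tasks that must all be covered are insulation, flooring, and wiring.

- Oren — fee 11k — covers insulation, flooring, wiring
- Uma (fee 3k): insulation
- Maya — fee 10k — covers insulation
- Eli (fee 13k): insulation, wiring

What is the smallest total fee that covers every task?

This is an integer covering problem.
The greedy cost-per-new-task heuristic would pick Uma and Oren for 14, but a cheaper cover exists.
Oren alone covers insulation, flooring, wiring — every task.
Total fee: 11.
No cover costs less than 11.

11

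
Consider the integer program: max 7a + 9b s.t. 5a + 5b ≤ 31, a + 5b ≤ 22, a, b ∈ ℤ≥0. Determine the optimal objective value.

(a,b)=(2,4): 5·2+5·4=30≤31, 1·2+5·4=22≤22, objective 50.
(a,b)=(3,3): 5·3+5·3=30≤31, 1·3+5·3=18≤22, objective 48.
The best lattice point is (2,4), giving 50.

50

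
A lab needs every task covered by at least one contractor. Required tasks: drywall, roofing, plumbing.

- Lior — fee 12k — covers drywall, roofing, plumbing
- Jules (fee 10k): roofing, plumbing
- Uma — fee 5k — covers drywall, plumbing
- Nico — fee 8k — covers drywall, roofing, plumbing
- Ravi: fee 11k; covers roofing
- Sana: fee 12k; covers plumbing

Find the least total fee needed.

The greedy cost-per-new-task heuristic would pick Uma and Nico for 13, but a cheaper cover exists.
Nico alone covers drywall, roofing, plumbing — every task.
Total fee: 8.
No cover costs less than 8.

8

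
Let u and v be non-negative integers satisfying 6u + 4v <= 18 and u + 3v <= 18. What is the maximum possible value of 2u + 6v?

(u,v)=(0,4): 6·0+4·4=16≤18, 1·0+3·4=12≤18, objective 24.
(u,v)=(1,3): 6·1+4·3=18≤18, 1·1+3·3=10≤18, objective 20.
(u,v)=(0,3): 6·0+4·3=12≤18, 1·0+3·3=9≤18, objective 18.
The best lattice point is (0,4), giving 24.

24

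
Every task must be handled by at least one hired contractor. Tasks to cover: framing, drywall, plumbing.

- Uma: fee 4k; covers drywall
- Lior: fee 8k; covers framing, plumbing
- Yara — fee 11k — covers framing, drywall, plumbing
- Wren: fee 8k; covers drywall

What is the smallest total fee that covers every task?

Yara alone covers framing, drywall, plumbing — every task.
Total fee: 11.
No cover costs less than 11.

11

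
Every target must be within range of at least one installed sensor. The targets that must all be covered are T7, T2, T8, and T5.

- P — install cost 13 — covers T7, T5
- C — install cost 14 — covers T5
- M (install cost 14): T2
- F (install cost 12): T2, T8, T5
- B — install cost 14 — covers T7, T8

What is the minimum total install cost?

25

Choose P and F: together they cover T7, T2, T8, T5 — every target.
Total install cost: 13 + 12 = 25.
No cover costs less than 25.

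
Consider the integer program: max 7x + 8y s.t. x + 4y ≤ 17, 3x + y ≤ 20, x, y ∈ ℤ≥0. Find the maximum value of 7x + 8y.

59

(x,y)=(5,3) is feasible, giving 59.
(x,y)=(6,2) is feasible, giving 58.
The best lattice point is (5,3), giving 59.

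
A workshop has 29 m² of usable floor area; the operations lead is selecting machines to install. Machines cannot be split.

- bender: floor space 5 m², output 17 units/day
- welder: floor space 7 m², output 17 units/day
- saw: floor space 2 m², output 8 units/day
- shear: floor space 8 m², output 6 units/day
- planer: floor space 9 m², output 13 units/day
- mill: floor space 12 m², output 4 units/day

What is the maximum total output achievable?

55

Allowing fractional choices, the relaxed optimum would be about 59.5, but machines are indivisible.
bender + welder + saw + shear: floor space 5 + 7 + 2 + 8 = 22 ≤ 29, output 17 + 17 + 8 + 6 = 48.
bender + welder + shear + planer: floor space 5 + 7 + 8 + 9 = 29 ≤ 29, output 17 + 17 + 6 + 13 = 53.
bender + welder + saw + planer: floor space 5 + 7 + 2 + 9 = 23 ≤ 29, output 17 + 17 + 8 + 13 = 55.
Best is bender, welder, saw, and planer with total output 55.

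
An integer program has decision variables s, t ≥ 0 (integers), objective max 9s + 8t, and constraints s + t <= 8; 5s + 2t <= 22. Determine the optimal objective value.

66

(s,t)=(2,6): 1·2+1·6=8≤8, 5·2+2·6=22≤22, objective 66.
(s,t)=(1,7): 1·1+1·7=8≤8, 5·1+2·7=19≤22, objective 65.
The best lattice point is (2,6), giving 66.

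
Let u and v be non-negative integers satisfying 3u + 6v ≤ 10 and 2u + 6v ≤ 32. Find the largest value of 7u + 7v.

The continuous relaxation peaks at (3.33, 0) with value 23.33; rounding to a feasible lattice point costs some objective.
(u,v)=(3,0): 3·3+6·0=9≤10, 2·3+6·0=6≤32, objective 21.
(u,v)=(2,0): 3·2+6·0=6≤10, 2·2+6·0=4≤32, objective 14.
The best lattice point is (3,0), giving 21.

21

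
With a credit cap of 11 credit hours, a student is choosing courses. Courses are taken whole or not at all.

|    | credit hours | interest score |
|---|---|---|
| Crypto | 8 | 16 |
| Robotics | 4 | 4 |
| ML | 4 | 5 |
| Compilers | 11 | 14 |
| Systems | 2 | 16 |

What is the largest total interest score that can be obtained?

This is a 0-1 knapsack instance.
Crypto + Systems: credit hours 8 + 2 = 10 ≤ 11, interest score 16 + 16 = 32.
ML + Systems: credit hours 4 + 2 = 6 ≤ 11, interest score 5 + 16 = 21.
Robotics + ML + Systems: credit hours 4 + 4 + 2 = 10 ≤ 11, interest score 4 + 5 + 16 = 25.
Best is Crypto and Systems with total interest score 32.

32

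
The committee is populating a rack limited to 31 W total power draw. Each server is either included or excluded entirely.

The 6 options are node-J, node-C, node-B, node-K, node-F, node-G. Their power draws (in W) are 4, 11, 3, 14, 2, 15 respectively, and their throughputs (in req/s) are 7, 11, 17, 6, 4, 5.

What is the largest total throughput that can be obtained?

Allowing fractional choices, the relaxed optimum would be about 43.7, but servers are indivisible.
node-J + node-C + node-B + node-F: power draw 4 + 11 + 3 + 2 = 20 ≤ 31, throughput 7 + 11 + 17 + 4 = 39.
node-C + node-B + node-K + node-F: power draw 11 + 3 + 14 + 2 = 30 ≤ 31, throughput 11 + 17 + 6 + 4 = 38.
Best is node-J, node-C, node-B, and node-F with total throughput 39.

39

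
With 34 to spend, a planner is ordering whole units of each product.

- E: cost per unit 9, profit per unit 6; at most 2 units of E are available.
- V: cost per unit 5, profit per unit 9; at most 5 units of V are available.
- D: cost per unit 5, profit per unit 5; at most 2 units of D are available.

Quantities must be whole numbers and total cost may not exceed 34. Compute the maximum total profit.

51

This is a bounded integer knapsack.
V has the best ratio (9/5); taking only V gives at most 5×9 = 45 (stopped by the supply cap of 5).
Mixing does better — 1×E and 5×V: cost 34 ≤ 34, profit 1·6 + 5·9 = 51.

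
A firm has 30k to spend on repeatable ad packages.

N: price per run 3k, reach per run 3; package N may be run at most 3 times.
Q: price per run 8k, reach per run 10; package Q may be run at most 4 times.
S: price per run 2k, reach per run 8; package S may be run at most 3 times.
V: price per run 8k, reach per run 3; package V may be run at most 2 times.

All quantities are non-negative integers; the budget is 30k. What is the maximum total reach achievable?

54

3×Q and 3×S: price 30 ≤ 30, reach 3·10 + 3·8 = 54.
2×N, 2×Q, and 3×S: price 28 ≤ 30, reach 2·3 + 2·10 + 3·8 = 50.
Best is 54.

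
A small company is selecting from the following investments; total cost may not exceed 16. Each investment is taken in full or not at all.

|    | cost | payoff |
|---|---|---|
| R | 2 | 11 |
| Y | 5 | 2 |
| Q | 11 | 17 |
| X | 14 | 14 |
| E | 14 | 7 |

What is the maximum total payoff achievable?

28

Allowing fractional choices, the relaxed optimum would be about 31.0, but investments are indivisible.
R + X: cost 2 + 14 = 16 ≤ 16, payoff 11 + 14 = 25.
R + Q: cost 2 + 11 = 13 ≤ 16, payoff 11 + 17 = 28.
Best is R and Q with total payoff 28.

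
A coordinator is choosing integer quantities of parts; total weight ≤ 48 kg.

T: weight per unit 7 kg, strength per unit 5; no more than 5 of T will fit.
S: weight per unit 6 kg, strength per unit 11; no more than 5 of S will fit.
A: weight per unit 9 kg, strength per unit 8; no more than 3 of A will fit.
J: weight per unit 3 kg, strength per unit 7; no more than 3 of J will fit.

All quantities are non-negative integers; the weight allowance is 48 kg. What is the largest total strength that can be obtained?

J has the best ratio (7/3); taking only J gives at most 3×7 = 21 (stopped by the supply cap of 3).
Mixing does better — 5×S, 1×A, and 3×J: weight 48 ≤ 48, strength 5·11 + 1·8 + 3·7 = 84.

84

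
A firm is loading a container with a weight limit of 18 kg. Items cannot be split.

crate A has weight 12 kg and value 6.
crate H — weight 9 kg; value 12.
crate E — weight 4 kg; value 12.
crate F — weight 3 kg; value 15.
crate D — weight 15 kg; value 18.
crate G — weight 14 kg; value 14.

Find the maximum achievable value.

39

crate F + crate D: weight 3 + 15 = 18 ≤ 18, value 15 + 18 = 33.
crate F + crate G: weight 3 + 14 = 17 ≤ 18, value 15 + 14 = 29.
crate H + crate E + crate F: weight 9 + 4 + 3 = 16 ≤ 18, value 12 + 12 + 15 = 39.
Best is crate H, crate E, and crate F with total value 39.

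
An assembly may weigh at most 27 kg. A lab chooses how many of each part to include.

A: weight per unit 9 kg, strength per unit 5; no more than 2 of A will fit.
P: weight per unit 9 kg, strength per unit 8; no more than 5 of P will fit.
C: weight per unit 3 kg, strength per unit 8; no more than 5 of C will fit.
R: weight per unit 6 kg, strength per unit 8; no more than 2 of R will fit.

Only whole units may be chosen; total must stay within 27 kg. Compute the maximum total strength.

This is a bounded integer knapsack.
Take 5×C and 2×R: weight 27 ≤ 27, strength 5·8 + 2·8 = 56.
C has the best ratio (8/3) and is taken to its limit of 5; remaining capacity is filled optimally with the others.

56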